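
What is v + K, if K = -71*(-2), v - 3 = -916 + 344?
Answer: -427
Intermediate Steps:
v = -569 (v = 3 + (-916 + 344) = 3 - 572 = -569)
K = 142
v + K = -569 + 142 = -427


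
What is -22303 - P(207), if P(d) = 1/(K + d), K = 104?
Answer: -6936234/311 ≈ -22303.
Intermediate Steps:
P(d) = 1/(104 + d)
-22303 - P(207) = -22303 - 1/(104 + 207) = -22303 - 1/311 = -6936234/311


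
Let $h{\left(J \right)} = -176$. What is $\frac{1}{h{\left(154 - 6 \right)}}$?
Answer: $- \frac{1}{176} \approx -0.0056818$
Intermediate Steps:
$\frac{1}{h{\left(154 - 6 \right)}} = \frac{1}{-176} = - \frac{1}{176}$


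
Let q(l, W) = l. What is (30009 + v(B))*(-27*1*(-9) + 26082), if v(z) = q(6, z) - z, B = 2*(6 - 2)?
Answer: 789934275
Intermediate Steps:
B = 8 (B = 2*4 = 8)
v(z) = 6 - z
(30009 + v(B))*(-27*1*(-9) + 26082) = (30009 + (6 - 1*8))*(-27*1*(-9) + 26082) = (30009 + (6 - 8))*(-27*(-9) + 26082) = (30009 - 2)*(243 + 26082) = 30007*26325 = 789934275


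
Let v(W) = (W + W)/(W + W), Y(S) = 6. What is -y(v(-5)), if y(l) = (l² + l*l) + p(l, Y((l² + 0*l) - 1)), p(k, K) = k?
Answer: -3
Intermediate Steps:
v(W) = 1 (v(W) = (2*W)/((2*W)) = (2*W)*(1/(2*W)) = 1)
y(l) = l + 2*l² (y(l) = (l² + l*l) + l = (l² + l²) + l = 2*l² + l = l + 2*l²)
-y(v(-5)) = -(1 + 2*1) = -(1 + 2) = -3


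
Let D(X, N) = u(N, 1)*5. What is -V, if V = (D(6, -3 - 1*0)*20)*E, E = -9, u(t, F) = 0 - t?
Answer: 2700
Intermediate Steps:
u(t, F) = -t
D(X, N) = -5*N (D(X, N) = -N*5 = -5*N)
V = -2700 (V = (-5*(-3 - 1*0)*20)*(-9) = (-5*(-3 + 0)*20)*(-9) = (-5*(-3)*20)*(-9) = (15*20)*(-9) = 300*(-9) = -2700)
-V = -1*(-2700) = 2700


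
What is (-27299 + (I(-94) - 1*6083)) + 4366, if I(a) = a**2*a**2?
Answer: 78045880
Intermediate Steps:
I(a) = a**4
(-27299 + (I(-94) - 1*6083)) + 4366 = (-27299 + ((-94)**4 - 1*6083)) + 4366 = (-27299 + (78074896 - 6083)) + 4366 = (-27299 + 78068813) + 4366 = 78041514 + 4366 = 78045880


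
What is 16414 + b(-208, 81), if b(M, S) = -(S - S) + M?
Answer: 16206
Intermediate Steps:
b(M, S) = M (b(M, S) = -1*0 + M = 0 + M = M)
16414 + b(-208, 81) = 16414 - 208 = 16206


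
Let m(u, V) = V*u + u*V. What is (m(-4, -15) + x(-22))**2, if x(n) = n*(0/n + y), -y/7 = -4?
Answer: 246016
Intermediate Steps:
y = 28 (y = -7*(-4) = 28)
m(u, V) = 2*V*u (m(u, V) = V*u + V*u = 2*V*u)
x(n) = 28*n (x(n) = n*(0/n + 28) = n*(0 + 28) = n*28 = 28*n)
(m(-4, -15) + x(-22))**2 = (2*(-15)*(-4) + 28*(-22))**2 = (120 - 616)**2 = (-496)**2 = 246016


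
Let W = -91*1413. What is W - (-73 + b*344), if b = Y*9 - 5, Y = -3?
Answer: -117502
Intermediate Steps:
b = -32 (b = -3*9 - 5 = -27 - 5 = -32)
W = -128583
W - (-73 + b*344) = -128583 - (-73 - 32*344) = -128583 - (-73 - 11008) = -128583 - 1*(-11081) = -128583 + 11081 = -117502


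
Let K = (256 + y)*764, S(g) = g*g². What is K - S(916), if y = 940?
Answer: -767661552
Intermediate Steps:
S(g) = g³
K = 913744 (K = (256 + 940)*764 = 1196*764 = 913744)
K - S(916) = 913744 - 1*916³ = 913744 - 1*768575296 = 913744 - 768575296 = -767661552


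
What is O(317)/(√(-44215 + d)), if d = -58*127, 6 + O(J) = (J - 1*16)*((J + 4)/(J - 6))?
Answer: -94755*I*√51581/16041691 ≈ -1.3415*I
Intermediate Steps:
O(J) = -6 + (-16 + J)*(4 + J)/(-6 + J) (O(J) = -6 + (J - 1*16)*((J + 4)/(J - 6)) = -6 + (J - 16)*((4 + J)/(-6 + J)) = -6 + (-16 + J)*((4 + J)/(-6 + J)) = -6 + (-16 + J)*(4 + J)/(-6 + J))
d = -7366
O(317)/(√(-44215 + d)) = ((-28 + 317² - 18*317)/(-6 + 317))/(√(-44215 - 7366)) = ((-28 + 100489 - 5706)/311)/(√(-51581)) = ((1/311)*94755)/((I*√51581)) = 94755*(-I*√51581/51581)/311 = -94755*I*√51581/16041691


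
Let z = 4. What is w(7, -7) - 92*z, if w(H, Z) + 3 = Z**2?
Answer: -322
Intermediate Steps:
w(H, Z) = -3 + Z**2
w(7, -7) - 92*z = (-3 + (-7)**2) - 92*4 = (-3 + 49) - 368 = 46 - 368 = -322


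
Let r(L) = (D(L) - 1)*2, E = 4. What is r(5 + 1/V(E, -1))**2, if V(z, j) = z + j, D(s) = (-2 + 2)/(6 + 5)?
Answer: 4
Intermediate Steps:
D(s) = 0 (D(s) = 0/11 = 0*(1/11) = 0)
V(z, j) = j + z
r(L) = -2 (r(L) = (0 - 1)*2 = -1*2 = -2)
r(5 + 1/V(E, -1))**2 = (-2)**2 = 4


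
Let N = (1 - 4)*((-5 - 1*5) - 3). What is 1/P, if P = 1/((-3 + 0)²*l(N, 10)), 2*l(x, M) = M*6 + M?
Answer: 315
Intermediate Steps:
N = 39 (N = -3*((-5 - 5) - 3) = -3*(-10 - 3) = -3*(-13) = 39)
l(x, M) = 7*M/2 (l(x, M) = (M*6 + M)/2 = (6*M + M)/2 = (7*M)/2 = 7*M/2)
P = 1/315 (P = 1/((-3 + 0)²*((7/2)*10)) = 1/((-3)²*35) = 1/(9*35) = 1/315 ≈ 0.0031746)
1/P = 1/(1/315) = 315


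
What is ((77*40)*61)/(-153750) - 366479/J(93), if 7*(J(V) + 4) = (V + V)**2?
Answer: -40091765959/531483000 ≈ -75.434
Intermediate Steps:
J(V) = -4 + 4*V**2/7 (J(V) = -4 + (V + V)**2/7 = -4 + (2*V)**2/7 = -4 + (4*V**2)/7 = -4 + 4*V**2/7)
((77*40)*61)/(-153750) - 366479/J(93) = ((77*40)*61)/(-153750) - 366479/(-4 + (4/7)*93**2) = (3080*61)*(-1/153750) - 366479/(-4 + (4/7)*8649) = 187880*(-1/153750) - 366479/(-4 + 34596/7) = -18788/15375 - 366479/34568/7 = -18788/15375 - 366479*7/34568 = -18788/15375 - 2565353/34568 = -40091765959/531483000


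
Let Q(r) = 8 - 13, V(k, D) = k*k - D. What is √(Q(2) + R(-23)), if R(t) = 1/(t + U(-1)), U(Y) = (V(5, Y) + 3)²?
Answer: I*√3344802/818 ≈ 2.2358*I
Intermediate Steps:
V(k, D) = k² - D
U(Y) = (28 - Y)² (U(Y) = ((5² - Y) + 3)² = ((25 - Y) + 3)² = (28 - Y)²)
Q(r) = -5
R(t) = 1/(841 + t) (R(t) = 1/(t + (-28 - 1)²) = 1/(t + (-29)²) = 1/(t + 841) = 1/(841 + t))
√(Q(2) + R(-23)) = √(-5 + 1/(841 - 23)) = √(-5 + 1/818) = √(-4089/818) = I*√3344802/818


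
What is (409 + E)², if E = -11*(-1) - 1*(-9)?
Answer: 184041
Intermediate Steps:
E = 20 (E = 11 + 9 = 20)
(409 + E)² = (409 + 20)² = 429² = 184041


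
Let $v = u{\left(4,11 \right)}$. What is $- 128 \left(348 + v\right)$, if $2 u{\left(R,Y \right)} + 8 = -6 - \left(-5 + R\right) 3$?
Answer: $-43840$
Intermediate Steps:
$u{\left(R,Y \right)} = \frac{1}{2} - \frac{3 R}{2}$ ($u{\left(R,Y \right)} = -4 + \frac{-6 - \left(-5 + R\right) 3}{2} = -4 + \frac{-6 - \left(-15 + 3 R\right)}{2} = -4 + \frac{9 - 3 R}{2} = -4 - \left(- \frac{9}{2} + \frac{3 R}{2}\right) = \frac{1}{2} - \frac{3 R}{2}$)
$v = - \frac{11}{2}$ ($v = \frac{1}{2} - 6 = - \frac{11}{2} \approx -5.5$)
$- 128 \left(348 + v\right) = - 128 \left(348 - \frac{11}{2}\right) = \left(-128\right) \frac{685}{2} = -43840$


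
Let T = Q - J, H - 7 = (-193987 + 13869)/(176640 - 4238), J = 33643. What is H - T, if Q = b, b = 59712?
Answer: -2246660521/86201 ≈ -26063.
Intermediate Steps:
Q = 59712
H = 513348/86201 (H = 7 + (-193987 + 13869)/(176640 - 4238) = 7 - 180118/172402 = 7 - 180118*1/172402 = 7 - 90059/86201 = 513348/86201 ≈ 5.9552)
T = 26069 (T = 59712 - 1*33643 = 59712 - 33643 = 26069)
H - T = 513348/86201 - 1*26069 = 513348/86201 - 26069 = -2246660521/86201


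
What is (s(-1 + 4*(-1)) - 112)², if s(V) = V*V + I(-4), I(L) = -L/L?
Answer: 7744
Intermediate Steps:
I(L) = -1 (I(L) = -1*1 = -1)
s(V) = -1 + V² (s(V) = V*V - 1 = V² - 1 = -1 + V²)
(s(-1 + 4*(-1)) - 112)² = ((-1 + (-1 + 4*(-1))²) - 112)² = ((-1 + (-1 - 4)²) - 112)² = ((-1 + (-5)²) - 112)² = ((-1 + 25) - 112)² = (24 - 112)² = (-88)² = 7744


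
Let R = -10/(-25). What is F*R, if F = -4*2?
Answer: -16/5 ≈ -3.2000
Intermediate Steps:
F = -8
R = ⅖ (R = -10*(-1/25) = ⅖ ≈ 0.40000)
F*R = -8*⅖ = -16/5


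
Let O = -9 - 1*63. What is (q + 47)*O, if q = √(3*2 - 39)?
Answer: -3384 - 72*I*√33 ≈ -3384.0 - 413.61*I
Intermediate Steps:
O = -72 (O = -9 - 63 = -72)
q = I*√33 (q = √(6 - 39) = √(-33) = I*√33 ≈ 5.7446*I)
(q + 47)*O = (I*√33 + 47)*(-72) = (47 + I*√33)*(-72) = -3384 - 72*I*√33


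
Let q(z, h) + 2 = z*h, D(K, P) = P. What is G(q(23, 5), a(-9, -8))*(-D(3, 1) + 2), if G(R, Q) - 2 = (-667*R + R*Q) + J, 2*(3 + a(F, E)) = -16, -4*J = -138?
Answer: -153155/2 ≈ -76578.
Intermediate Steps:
J = 69/2 (J = -¼*(-138) = 69/2 ≈ 34.500)
q(z, h) = -2 + h*z (q(z, h) = -2 + z*h = -2 + h*z)
a(F, E) = -11 (a(F, E) = -3 + (½)*(-16) = -3 - 8 = -11)
G(R, Q) = 73/2 - 667*R + Q*R (G(R, Q) = 2 + ((-667*R + R*Q) + 69/2) = 2 + ((-667*R + Q*R) + 69/2) = 2 + (69/2 - 667*R + Q*R) = 73/2 - 667*R + Q*R)
G(q(23, 5), a(-9, -8))*(-D(3, 1) + 2) = (73/2 - 667*(-2 + 5*23) - 11*(-2 + 5*23))*(-1*1 + 2) = (73/2 - 667*(-2 + 115) - 11*(-2 + 115))*(-1 + 2) = (73/2 - 667*113 - 11*113)*1 = (73/2 - 75371 - 1243)*1 = -153155/2*1 = -153155/2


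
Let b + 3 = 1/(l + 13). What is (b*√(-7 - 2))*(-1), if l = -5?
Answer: 69*I/8 ≈ 8.625*I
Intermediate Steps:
b = -23/8 (b = -3 + 1/(-5 + 13) = -3 + 1/8 = -3 + ⅛ = -23/8 ≈ -2.8750)
(b*√(-7 - 2))*(-1) = -23*√(-7 - 2)/8*(-1) = -69*I/8*(-1) = 69*I/8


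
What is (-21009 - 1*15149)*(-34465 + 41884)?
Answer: -268256202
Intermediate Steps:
(-21009 - 1*15149)*(-34465 + 41884) = (-21009 - 15149)*7419 = -36158*7419 = -268256202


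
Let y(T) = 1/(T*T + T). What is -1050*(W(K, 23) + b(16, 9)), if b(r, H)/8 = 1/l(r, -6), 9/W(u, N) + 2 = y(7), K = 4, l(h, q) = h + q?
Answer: 145320/37 ≈ 3927.6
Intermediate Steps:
y(T) = 1/(T + T**2) (y(T) = 1/(T**2 + T) = 1/(T + T**2))
W(u, N) = -168/37 (W(u, N) = 9/(-2 + 1/(7*(1 + 7))) = 9/(-2 + (1/7)/8) = 9/(-2 + (1/7)*(1/8)) = 9/(-2 + 1/56) = 9/(-111/56) = 9*(-56/111) = -168/37)
b(r, H) = 8/(-6 + r) (b(r, H) = 8/(r - 6) = 8/(-6 + r))
-1050*(W(K, 23) + b(16, 9)) = -1050*(-168/37 + 8/(-6 + 16)) = -1050*(-168/37 + 8/10) = -1050*(-168/37 + 8*(1/10)) = -1050*(-168/37 + 4/5) = -1050*(-692/185) = 145320/37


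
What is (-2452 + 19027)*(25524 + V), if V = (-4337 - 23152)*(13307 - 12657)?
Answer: -295736553450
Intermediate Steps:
V = -17867850 (V = -27489*650 = -17867850)
(-2452 + 19027)*(25524 + V) = (-2452 + 19027)*(25524 - 17867850) = 16575*(-17842326) = -295736553450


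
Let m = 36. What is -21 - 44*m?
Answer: -1605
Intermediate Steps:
-21 - 44*m = -21 - 44*36 = -21 - 1584 = -1605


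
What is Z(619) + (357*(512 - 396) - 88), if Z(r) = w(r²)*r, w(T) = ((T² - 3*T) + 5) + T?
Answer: 90876371530200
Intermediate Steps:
w(T) = 5 + T² - 2*T (w(T) = (5 + T² - 3*T) + T = 5 + T² - 2*T)
Z(r) = r*(5 + r⁴ - 2*r²) (Z(r) = (5 + (r²)² - 2*r²)*r = (5 + r⁴ - 2*r²)*r = r*(5 + r⁴ - 2*r²))
Z(619) + (357*(512 - 396) - 88) = 619*(5 + 619⁴ - 2*619²) + (357*(512 - 396) - 88) = 619*(5 + 146812351921 - 2*383161) + (357*116 - 88) = 619*(5 + 146812351921 - 766322) + (41412 - 88) = 619*146811585604 + 41324 = 90876371488876 + 41324 = 90876371530200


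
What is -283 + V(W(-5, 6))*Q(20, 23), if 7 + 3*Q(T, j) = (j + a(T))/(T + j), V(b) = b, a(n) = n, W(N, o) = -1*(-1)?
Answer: -285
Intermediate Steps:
W(N, o) = 1
Q(T, j) = -2 (Q(T, j) = -7/3 + ((j + T)/(T + j))/3 = -7/3 + ((T + j)/(T + j))/3 = -7/3 + (1/3)*1 = -7/3 + 1/3 = -2)
-283 + V(W(-5, 6))*Q(20, 23) = -283 + 1*(-2) = -283 - 2 = -285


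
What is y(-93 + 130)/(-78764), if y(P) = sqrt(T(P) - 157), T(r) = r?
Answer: -I*sqrt(30)/39382 ≈ -0.00013908*I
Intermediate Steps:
y(P) = sqrt(-157 + P) (y(P) = sqrt(P - 157) = sqrt(-157 + P))
y(-93 + 130)/(-78764) = sqrt(-157 + (-93 + 130))/(-78764) = sqrt(-157 + 37)*(-1/78764) = sqrt(-120)*(-1/78764) = (2*I*sqrt(30))*(-1/78764) = -I*sqrt(30)/39382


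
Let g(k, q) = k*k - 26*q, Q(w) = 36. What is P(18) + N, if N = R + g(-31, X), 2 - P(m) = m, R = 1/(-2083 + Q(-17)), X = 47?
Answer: -567020/2047 ≈ -277.00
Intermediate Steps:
g(k, q) = k² - 26*q
R = -1/2047 (R = 1/(-2083 + 36) = 1/(-2047) = -1/2047 ≈ -0.00048852)
P(m) = 2 - m
N = -534268/2047 (N = -1/2047 + ((-31)² - 26*47) = -1/2047 + (961 - 1222) = -1/2047 - 261 = -534268/2047 ≈ -261.00)
P(18) + N = (2 - 1*18) - 534268/2047 = (2 - 18) - 534268/2047 = -16 - 534268/2047 = -567020/2047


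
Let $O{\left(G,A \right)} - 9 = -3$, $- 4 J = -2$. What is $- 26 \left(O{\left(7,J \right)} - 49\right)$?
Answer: $1118$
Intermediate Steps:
$J = \frac{1}{2}$ ($J = \left(- \frac{1}{4}\right) \left(-2\right) = \frac{1}{2} \approx 0.5$)
$O{\left(G,A \right)} = 6$ ($O{\left(G,A \right)} = 9 - 3 = 6$)
$- 26 \left(O{\left(7,J \right)} - 49\right) = - 26 \left(6 - 49\right) = \left(-26\right) \left(-43\right) = 1118$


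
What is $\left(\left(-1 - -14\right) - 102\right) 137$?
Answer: $-12193$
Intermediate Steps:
$\left(\left(-1 - -14\right) - 102\right) 137 = \left(\left(-1 + 14\right) - 102\right) 137 = \left(13 - 102\right) 137 = \left(-89\right) 137 = -12193$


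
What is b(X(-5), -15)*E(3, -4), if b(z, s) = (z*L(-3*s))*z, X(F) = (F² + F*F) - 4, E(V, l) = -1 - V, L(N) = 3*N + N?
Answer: -1523520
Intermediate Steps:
L(N) = 4*N
X(F) = -4 + 2*F² (X(F) = (F² + F²) - 4 = 2*F² - 4 = -4 + 2*F²)
b(z, s) = -12*s*z² (b(z, s) = (z*(4*(-3*s)))*z = (z*(-12*s))*z = (-12*s*z)*z = -12*s*z²)
b(X(-5), -15)*E(3, -4) = (-12*(-15)*(-4 + 2*(-5)²)²)*(-1 - 1*3) = (-12*(-15)*(-4 + 2*25)²)*(-1 - 3) = -12*(-15)*(-4 + 50)²*(-4) = -12*(-15)*46²*(-4) = -12*(-15)*2116*(-4) = 380880*(-4) = -1523520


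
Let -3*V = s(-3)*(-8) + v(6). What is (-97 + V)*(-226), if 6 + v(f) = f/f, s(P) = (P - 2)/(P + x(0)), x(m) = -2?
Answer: 62828/3 ≈ 20943.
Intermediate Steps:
s(P) = 1 (s(P) = (P - 2)/(P - 2) = (-2 + P)/(-2 + P) = 1)
v(f) = -5 (v(f) = -6 + f/f = -6 + 1 = -5)
V = 13/3 (V = -(1*(-8) - 5)/3 = -(-8 - 5)/3 = -⅓*(-13) = 13/3 ≈ 4.3333)
(-97 + V)*(-226) = (-97 + 13/3)*(-226) = -278/3*(-226) = 62828/3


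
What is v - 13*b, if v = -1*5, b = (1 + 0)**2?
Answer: -18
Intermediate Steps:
b = 1 (b = 1**2 = 1)
v = -5
v - 13*b = -5 - 13*1 = -5 - 13 = -18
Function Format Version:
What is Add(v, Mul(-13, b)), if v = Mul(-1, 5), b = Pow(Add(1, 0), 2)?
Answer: -18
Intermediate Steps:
b = 1 (b = Pow(1, 2) = 1)
v = -5
Add(v, Mul(-13, b)) = Add(-5, Mul(-13, 1)) = Add(-5, -13) = -18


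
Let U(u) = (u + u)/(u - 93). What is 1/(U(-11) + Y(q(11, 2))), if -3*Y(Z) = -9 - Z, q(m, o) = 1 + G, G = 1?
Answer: 156/605 ≈ 0.25785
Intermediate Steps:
q(m, o) = 2 (q(m, o) = 1 + 1 = 2)
Y(Z) = 3 + Z/3 (Y(Z) = -(-9 - Z)/3 = 3 + Z/3)
U(u) = 2*u/(-93 + u) (U(u) = (2*u)/(-93 + u) = 2*u/(-93 + u))
1/(U(-11) + Y(q(11, 2))) = 1/(2*(-11)/(-93 - 11) + (3 + (1/3)*2)) = 1/(2*(-11)/(-104) + (3 + 2/3)) = 1/(2*(-11)*(-1/104) + 11/3) = 1/(11/52 + 11/3) = 1/(605/156) = 156/605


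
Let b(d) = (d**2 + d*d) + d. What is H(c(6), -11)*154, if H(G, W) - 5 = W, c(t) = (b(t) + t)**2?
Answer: -924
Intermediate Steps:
b(d) = d + 2*d**2 (b(d) = (d**2 + d**2) + d = 2*d**2 + d = d + 2*d**2)
c(t) = (t + t*(1 + 2*t))**2 (c(t) = (t*(1 + 2*t) + t)**2 = (t + t*(1 + 2*t))**2)
H(G, W) = 5 + W
H(c(6), -11)*154 = (5 - 11)*154 = -6*154 = -924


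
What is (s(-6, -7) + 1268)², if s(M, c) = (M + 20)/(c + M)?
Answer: 271260900/169 ≈ 1.6051e+6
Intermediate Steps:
s(M, c) = (20 + M)/(M + c)
(s(-6, -7) + 1268)² = ((20 - 6)/(-6 - 7) + 1268)² = (14/(-13) + 1268)² = (-1/13*14 + 1268)² = (-14/13 + 1268)² = (16470/13)² = 271260900/169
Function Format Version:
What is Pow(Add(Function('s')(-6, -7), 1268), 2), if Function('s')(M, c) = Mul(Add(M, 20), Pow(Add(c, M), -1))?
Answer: Rational(271260900, 169) ≈ 1.6051e+6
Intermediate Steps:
Function('s')(M, c) = Mul(Pow(Add(M, c), -1), Add(20, M)) (Function('s')(M, c) = Mul(Add(20, M), Pow(Add(M, c), -1)) = Mul(Pow(Add(M, c), -1), Add(20, M)))
Pow(Add(Function('s')(-6, -7), 1268), 2) = Pow(Add(Mul(Pow(Add(-6, -7), -1), Add(20, -6)), 1268), 2) = Pow(Add(Mul(Pow(-13, -1), 14), 1268), 2) = Pow(Add(Mul(Rational(-1, 13), 14), 1268), 2) = Pow(Add(Rational(-14, 13), 1268), 2) = Pow(Rational(16470, 13), 2) = Rational(271260900, 169)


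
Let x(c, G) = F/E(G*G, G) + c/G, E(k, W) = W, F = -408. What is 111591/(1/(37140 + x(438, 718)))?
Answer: 1487873490525/359 ≈ 4.1445e+9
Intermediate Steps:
x(c, G) = -408/G + c/G
111591/(1/(37140 + x(438, 718))) = 111591/(1/(37140 + (-408 + 438)/718)) = 111591/(1/(37140 + (1/718)*30)) = 111591/(1/(37140 + 15/359)) = 111591/(1/(13333275/359)) = 111591/(359/13333275) = 111591*(13333275/359) = 1487873490525/359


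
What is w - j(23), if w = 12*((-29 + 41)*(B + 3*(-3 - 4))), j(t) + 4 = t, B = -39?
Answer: -8659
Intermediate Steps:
j(t) = -4 + t
w = -8640 (w = 12*((-29 + 41)*(-39 + 3*(-3 - 4))) = 12*(12*(-39 + 3*(-7))) = 12*(12*(-39 - 21)) = 12*(12*(-60)) = 12*(-720) = -8640)
w - j(23) = -8640 - (-4 + 23) = -8640 - 1*19 = -8640 - 19 = -8659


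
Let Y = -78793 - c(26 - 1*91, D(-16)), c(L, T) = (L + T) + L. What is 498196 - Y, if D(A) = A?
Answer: 576843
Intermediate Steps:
c(L, T) = T + 2*L
Y = -78647 (Y = -78793 - (-16 + 2*(26 - 1*91)) = -78793 - (-16 + 2*(26 - 91)) = -78793 - (-16 + 2*(-65)) = -78793 - (-16 - 130) = -78793 - 1*(-146) = -78793 + 146 = -78647)
498196 - Y = 498196 - 1*(-78647) = 498196 + 78647 = 576843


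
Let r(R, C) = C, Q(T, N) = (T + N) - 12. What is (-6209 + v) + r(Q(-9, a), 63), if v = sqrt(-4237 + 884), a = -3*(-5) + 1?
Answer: -6146 + I*sqrt(3353) ≈ -6146.0 + 57.905*I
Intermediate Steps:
a = 16 (a = 15 + 1 = 16)
Q(T, N) = -12 + N + T (Q(T, N) = (N + T) - 12 = -12 + N + T)
v = I*sqrt(3353) (v = sqrt(-3353) = I*sqrt(3353) ≈ 57.905*I)
(-6209 + v) + r(Q(-9, a), 63) = (-6209 + I*sqrt(3353)) + 63 = -6146 + I*sqrt(3353)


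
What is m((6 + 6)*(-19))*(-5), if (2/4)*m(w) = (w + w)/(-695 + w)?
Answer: -4560/923 ≈ -4.9404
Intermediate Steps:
m(w) = 4*w/(-695 + w) (m(w) = 2*((w + w)/(-695 + w)) = 2*((2*w)/(-695 + w)) = 2*(2*w/(-695 + w)) = 4*w/(-695 + w))
m((6 + 6)*(-19))*(-5) = (4*((6 + 6)*(-19))/(-695 + (6 + 6)*(-19)))*(-5) = (4*(12*(-19))/(-695 + 12*(-19)))*(-5) = (4*(-228)/(-695 - 228))*(-5) = (4*(-228)/(-923))*(-5) = (4*(-228)*(-1/923))*(-5) = (912/923)*(-5) = -4560/923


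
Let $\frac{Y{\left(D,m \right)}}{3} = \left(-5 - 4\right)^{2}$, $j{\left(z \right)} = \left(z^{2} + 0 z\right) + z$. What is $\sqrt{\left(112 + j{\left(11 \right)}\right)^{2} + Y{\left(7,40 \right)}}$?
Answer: $\sqrt{59779} \approx 244.5$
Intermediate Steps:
$j{\left(z \right)} = z + z^{2}$ ($j{\left(z \right)} = \left(z^{2} + 0\right) + z = z^{2} + z = z + z^{2}$)
$Y{\left(D,m \right)} = 243$ ($Y{\left(D,m \right)} = 3 \left(-5 - 4\right)^{2} = 3 \left(-9\right)^{2} = 3 \cdot 81 = 243$)
$\sqrt{\left(112 + j{\left(11 \right)}\right)^{2} + Y{\left(7,40 \right)}} = \sqrt{\left(112 + 11 \left(1 + 11\right)\right)^{2} + 243} = \sqrt{\left(112 + 11 \cdot 12\right)^{2} + 243} = \sqrt{\left(112 + 132\right)^{2} + 243} = \sqrt{244^{2} + 243} = \sqrt{59536 + 243} = \sqrt{59779}$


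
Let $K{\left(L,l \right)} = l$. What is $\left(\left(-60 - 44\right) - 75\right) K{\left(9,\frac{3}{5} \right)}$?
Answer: $- \frac{537}{5} \approx -107.4$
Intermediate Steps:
$\left(\left(-60 - 44\right) - 75\right) K{\left(9,\frac{3}{5} \right)} = \left(\left(-60 - 44\right) - 75\right) \frac{3}{5} = \left(\left(-60 - 44\right) - 75\right) 3 \cdot \frac{1}{5} = \left(-104 - 75\right) \frac{3}{5} = \left(-179\right) \frac{3}{5} = - \frac{537}{5}$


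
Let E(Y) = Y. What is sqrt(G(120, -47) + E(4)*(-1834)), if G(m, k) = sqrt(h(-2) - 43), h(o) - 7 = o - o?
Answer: sqrt(-7336 + 6*I) ≈ 0.035 + 85.651*I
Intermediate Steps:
h(o) = 7 (h(o) = 7 + (o - o) = 7 + 0 = 7)
G(m, k) = 6*I (G(m, k) = sqrt(7 - 43) = sqrt(-36) = 6*I)
sqrt(G(120, -47) + E(4)*(-1834)) = sqrt(6*I + 4*(-1834)) = sqrt(6*I - 7336) = sqrt(-7336 + 6*I)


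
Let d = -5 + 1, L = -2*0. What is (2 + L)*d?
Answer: -8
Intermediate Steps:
L = 0
d = -4
(2 + L)*d = (2 + 0)*(-4) = 2*(-4) = -8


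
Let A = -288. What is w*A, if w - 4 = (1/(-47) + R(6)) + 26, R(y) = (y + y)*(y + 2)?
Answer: -1705248/47 ≈ -36282.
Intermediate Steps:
R(y) = 2*y*(2 + y) (R(y) = (2*y)*(2 + y) = 2*y*(2 + y))
w = 5921/47 (w = 4 + ((1/(-47) + 2*6*(2 + 6)) + 26) = 4 + ((-1/47 + 2*6*8) + 26) = 4 + ((-1/47 + 96) + 26) = 4 + (4511/47 + 26) = 4 + 5733/47 = 5921/47 ≈ 125.98)
w*A = (5921/47)*(-288) = -1705248/47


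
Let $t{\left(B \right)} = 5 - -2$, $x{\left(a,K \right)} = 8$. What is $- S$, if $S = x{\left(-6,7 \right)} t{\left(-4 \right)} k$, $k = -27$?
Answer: $1512$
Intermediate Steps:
$t{\left(B \right)} = 7$ ($t{\left(B \right)} = 5 + 2 = 7$)
$S = -1512$ ($S = 8 \cdot 7 \left(-27\right) = 56 \left(-27\right) = -1512$)
$- S = \left(-1\right) \left(-1512\right) = 1512$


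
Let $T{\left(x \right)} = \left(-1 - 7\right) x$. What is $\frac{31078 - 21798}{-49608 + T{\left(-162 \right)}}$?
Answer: $- \frac{1160}{6039} \approx -0.19208$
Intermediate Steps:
$T{\left(x \right)} = - 8 x$
$\frac{31078 - 21798}{-49608 + T{\left(-162 \right)}} = \frac{31078 - 21798}{-49608 - -1296} = \frac{9280}{-49608 + 1296} = \frac{9280}{-48312} = 9280 \left(- \frac{1}{48312}\right) = - \frac{1160}{6039}$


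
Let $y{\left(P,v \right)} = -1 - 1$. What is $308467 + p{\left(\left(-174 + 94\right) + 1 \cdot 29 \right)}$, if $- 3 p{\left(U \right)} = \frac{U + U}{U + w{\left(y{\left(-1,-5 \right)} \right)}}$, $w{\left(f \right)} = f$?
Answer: $\frac{16348717}{53} \approx 3.0847 \cdot 10^{5}$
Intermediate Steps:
$y{\left(P,v \right)} = -2$
$p{\left(U \right)} = - \frac{2 U}{3 \left(-2 + U\right)}$ ($p{\left(U \right)} = - \frac{\left(U + U\right) \frac{1}{U - 2}}{3} = - \frac{2 U \frac{1}{-2 + U}}{3} = - \frac{2 U}{3 \left(-2 + U\right)}$)
$308467 + p{\left(\left(-174 + 94\right) + 1 \cdot 29 \right)} = 308467 - \frac{2 \left(\left(-174 + 94\right) + 1 \cdot 29\right)}{-6 + 3 \left(\left(-174 + 94\right) + 1 \cdot 29\right)} = 308467 - \frac{2 \left(-80 + 29\right)}{-6 + 3 \left(-80 + 29\right)} = 308467 - - \frac{102}{-6 + 3 \left(-51\right)} = 308467 - - \frac{102}{-6 - 153} = 308467 - - \frac{102}{-159} = 308467 - \left(-102\right) \left(- \frac{1}{159}\right) = 308467 - \frac{34}{53} = \frac{16348717}{53}$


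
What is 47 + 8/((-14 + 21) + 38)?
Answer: 2123/45 ≈ 47.178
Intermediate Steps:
47 + 8/((-14 + 21) + 38) = 47 + 8/(7 + 38) = 47 + 8/45 = 2123/45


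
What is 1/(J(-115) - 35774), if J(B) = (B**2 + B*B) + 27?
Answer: -1/9297 ≈ -0.00010756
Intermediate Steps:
J(B) = 27 + 2*B**2 (J(B) = (B**2 + B**2) + 27 = 2*B**2 + 27 = 27 + 2*B**2)
1/(J(-115) - 35774) = 1/((27 + 2*(-115)**2) - 35774) = 1/((27 + 2*13225) - 35774) = 1/((27 + 26450) - 35774) = 1/(26477 - 35774) = 1/(-9297) = -1/9297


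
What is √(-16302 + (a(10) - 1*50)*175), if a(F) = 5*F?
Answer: I*√16302 ≈ 127.68*I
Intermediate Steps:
√(-16302 + (a(10) - 1*50)*175) = √(-16302 + (5*10 - 1*50)*175) = √(-16302 + (50 - 50)*175) = √(-16302 + 0*175) = √(-16302 + 0) = √(-16302) = I*√16302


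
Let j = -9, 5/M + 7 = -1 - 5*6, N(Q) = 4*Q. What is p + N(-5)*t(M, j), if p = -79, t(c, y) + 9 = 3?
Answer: 41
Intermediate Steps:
M = -5/38 (M = 5/(-7 + (-1 - 5*6)) = 5/(-7 + (-1 - 30)) = 5/(-7 - 31) = 5/(-38) = 5*(-1/38) = -5/38 ≈ -0.13158)
t(c, y) = -6 (t(c, y) = -9 + 3 = -6)
p + N(-5)*t(M, j) = -79 + (4*(-5))*(-6) = -79 - 20*(-6) = -79 + 120 = 41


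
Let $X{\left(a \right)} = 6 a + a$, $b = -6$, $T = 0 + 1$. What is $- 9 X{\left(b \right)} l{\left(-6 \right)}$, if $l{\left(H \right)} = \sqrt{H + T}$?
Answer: $378 i \sqrt{5} \approx 845.23 i$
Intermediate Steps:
$T = 1$
$l{\left(H \right)} = \sqrt{1 + H}$ ($l{\left(H \right)} = \sqrt{H + 1} = \sqrt{1 + H}$)
$X{\left(a \right)} = 7 a$
$- 9 X{\left(b \right)} l{\left(-6 \right)} = - 9 \cdot 7 \left(-6\right) \sqrt{1 - 6} = \left(-9\right) \left(-42\right) \sqrt{-5} = 378 i \sqrt{5}$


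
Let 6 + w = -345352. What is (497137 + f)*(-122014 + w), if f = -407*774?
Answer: -85117321268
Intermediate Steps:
w = -345358 (w = -6 - 345352 = -345358)
f = -315018
(497137 + f)*(-122014 + w) = (497137 - 315018)*(-122014 - 345358) = 182119*(-467372) = -85117321268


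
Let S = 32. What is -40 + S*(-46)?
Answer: -1512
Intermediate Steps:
-40 + S*(-46) = -40 + 32*(-46) = -40 - 1472 = -1512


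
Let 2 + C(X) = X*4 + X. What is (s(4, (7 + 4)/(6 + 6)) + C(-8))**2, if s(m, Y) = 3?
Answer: 1521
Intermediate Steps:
C(X) = -2 + 5*X (C(X) = -2 + (X*4 + X) = -2 + (4*X + X) = -2 + 5*X)
(s(4, (7 + 4)/(6 + 6)) + C(-8))**2 = (3 + (-2 + 5*(-8)))**2 = (3 + (-2 - 40))**2 = (3 - 42)**2 = (-39)**2 = 1521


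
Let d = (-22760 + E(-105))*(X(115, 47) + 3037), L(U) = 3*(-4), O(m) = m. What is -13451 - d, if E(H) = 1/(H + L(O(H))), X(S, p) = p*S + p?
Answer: 1738766354/9 ≈ 1.9320e+8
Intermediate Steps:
L(U) = -12
X(S, p) = p + S*p (X(S, p) = S*p + p = p + S*p)
E(H) = 1/(-12 + H) (E(H) = 1/(H - 12) = 1/(-12 + H))
d = -1738887413/9 (d = (-22760 + 1/(-12 - 105))*(47*(1 + 115) + 3037) = (-22760 + 1/(-117))*(47*116 + 3037) = (-22760 - 1/117)*(5452 + 3037) = -2662921/117*8489 = -1738887413/9 ≈ -1.9321e+8)
-13451 - d = -13451 - 1*(-1738887413/9) = -13451 + 1738887413/9 = 1738766354/9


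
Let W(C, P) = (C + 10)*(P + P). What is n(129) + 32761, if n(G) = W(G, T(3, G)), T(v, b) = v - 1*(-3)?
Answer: 34429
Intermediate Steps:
T(v, b) = 3 + v (T(v, b) = v + 3 = 3 + v)
W(C, P) = 2*P*(10 + C) (W(C, P) = (10 + C)*(2*P) = 2*P*(10 + C))
n(G) = 120 + 12*G (n(G) = 2*(3 + 3)*(10 + G) = 2*6*(10 + G) = 120 + 12*G)
n(129) + 32761 = (120 + 12*129) + 32761 = (120 + 1548) + 32761 = 1668 + 32761 = 34429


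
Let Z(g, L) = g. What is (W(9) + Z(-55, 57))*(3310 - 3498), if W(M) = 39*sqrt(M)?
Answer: -11656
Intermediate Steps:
(W(9) + Z(-55, 57))*(3310 - 3498) = (39*sqrt(9) - 55)*(3310 - 3498) = (39*3 - 55)*(-188) = (117 - 55)*(-188) = 62*(-188) = -11656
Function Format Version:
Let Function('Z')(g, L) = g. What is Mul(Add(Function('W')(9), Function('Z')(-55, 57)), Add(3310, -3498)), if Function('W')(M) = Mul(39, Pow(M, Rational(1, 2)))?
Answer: -11656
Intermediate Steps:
Mul(Add(Function('W')(9), Function('Z')(-55, 57)), Add(3310, -3498)) = Mul(Add(Mul(39, Pow(9, Rational(1, 2))), -55), Add(3310, -3498)) = Mul(Add(Mul(39, 3), -55), -188) = Mul(Add(117, -55), -188) = Mul(62, -188) = -11656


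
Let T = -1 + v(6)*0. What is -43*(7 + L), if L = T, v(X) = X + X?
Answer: -258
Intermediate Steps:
v(X) = 2*X
T = -1 (T = -1 + (2*6)*0 = -1 + 12*0 = -1 + 0 = -1)
L = -1
-43*(7 + L) = -43*(7 - 1) = -43*6 = -258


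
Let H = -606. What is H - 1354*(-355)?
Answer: 480064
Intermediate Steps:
H - 1354*(-355) = -606 - 1354*(-355) = -606 + 480670 = 480064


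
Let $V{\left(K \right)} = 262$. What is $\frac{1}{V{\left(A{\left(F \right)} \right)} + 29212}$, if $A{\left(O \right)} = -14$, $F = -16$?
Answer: $\frac{1}{29474} \approx 3.3928 \cdot 10^{-5}$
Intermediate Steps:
$\frac{1}{V{\left(A{\left(F \right)} \right)} + 29212} = \frac{1}{262 + 29212} = \frac{1}{29474}$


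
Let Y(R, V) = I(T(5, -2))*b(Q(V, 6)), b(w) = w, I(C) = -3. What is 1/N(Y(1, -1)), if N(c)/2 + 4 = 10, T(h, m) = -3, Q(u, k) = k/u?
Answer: 1/12 ≈ 0.083333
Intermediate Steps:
Y(R, V) = -18/V
N(c) = 12 (N(c) = -8 + 2*10 = -8 + 20 = 12)
1/N(Y(1, -1)) = 1/12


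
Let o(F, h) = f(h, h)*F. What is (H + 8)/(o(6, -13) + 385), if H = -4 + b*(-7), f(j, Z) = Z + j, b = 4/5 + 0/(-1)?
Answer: -8/1145 ≈ -0.0069869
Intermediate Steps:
b = ⅘ (b = 4*(⅕) + 0*(-1) = ⅘ + 0 = ⅘ ≈ 0.80000)
o(F, h) = 2*F*h (o(F, h) = (h + h)*F = (2*h)*F = 2*F*h)
H = -48/5 (H = -4 + (⅘)*(-7) = -4 - 28/5 = -48/5 ≈ -9.6000)
(H + 8)/(o(6, -13) + 385) = (-48/5 + 8)/(2*6*(-13) + 385) = -8/(5*(-156 + 385)) = -8/5/229 = -8/5*1/229 = -8/1145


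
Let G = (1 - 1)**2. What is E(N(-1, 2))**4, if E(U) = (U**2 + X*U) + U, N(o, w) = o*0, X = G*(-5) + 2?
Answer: 0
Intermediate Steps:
G = 0 (G = 0**2 = 0)
X = 2 (X = 0*(-5) + 2 = 0 + 2 = 2)
N(o, w) = 0
E(U) = U**2 + 3*U (E(U) = (U**2 + 2*U) + U = U**2 + 3*U)
E(N(-1, 2))**4 = (0*(3 + 0))**4 = (0*3)**4 = 0**4 = 0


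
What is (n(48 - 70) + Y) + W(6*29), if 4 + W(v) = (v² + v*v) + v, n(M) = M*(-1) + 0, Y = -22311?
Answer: 38433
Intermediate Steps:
n(M) = -M (n(M) = -M + 0 = -M)
W(v) = -4 + v + 2*v² (W(v) = -4 + ((v² + v*v) + v) = -4 + ((v² + v²) + v) = -4 + (2*v² + v) = -4 + (v + 2*v²) = -4 + v + 2*v²)
(n(48 - 70) + Y) + W(6*29) = (-(48 - 70) - 22311) + (-4 + 6*29 + 2*(6*29)²) = (-1*(-22) - 22311) + (-4 + 174 + 2*174²) = (22 - 22311) + (-4 + 174 + 2*30276) = -22289 + (-4 + 174 + 60552) = -22289 + 60722 = 38433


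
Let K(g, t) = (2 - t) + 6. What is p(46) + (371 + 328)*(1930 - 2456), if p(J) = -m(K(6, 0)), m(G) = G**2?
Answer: -367738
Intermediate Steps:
K(g, t) = 8 - t
p(J) = -64 (p(J) = -(8 - 1*0)**2 = -(8 + 0)**2 = -1*8**2 = -1*64 = -64)
p(46) + (371 + 328)*(1930 - 2456) = -64 + (371 + 328)*(1930 - 2456) = -64 + 699*(-526) = -64 - 367674 = -367738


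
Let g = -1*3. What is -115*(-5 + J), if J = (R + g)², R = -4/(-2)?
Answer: 460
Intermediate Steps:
g = -3
R = 2 (R = -4*(-½) = 2)
J = 1 (J = (2 - 3)² = (-1)² = 1)
-115*(-5 + J) = -115*(-5 + 1) = -115*(-4) = 460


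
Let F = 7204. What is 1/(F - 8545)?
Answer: -1/1341 ≈ -0.00074571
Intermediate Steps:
1/(F - 8545) = 1/(7204 - 8545) = 1/(-1341) = -1/1341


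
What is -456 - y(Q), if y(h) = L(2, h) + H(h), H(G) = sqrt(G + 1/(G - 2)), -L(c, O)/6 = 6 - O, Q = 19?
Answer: -534 - 18*sqrt(17)/17 ≈ -538.37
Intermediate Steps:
L(c, O) = -36 + 6*O (L(c, O) = -6*(6 - O) = -36 + 6*O)
H(G) = sqrt(G + 1/(-2 + G))
y(h) = -36 + sqrt((1 + h*(-2 + h))/(-2 + h)) + 6*h (y(h) = (-36 + 6*h) + sqrt((1 + h*(-2 + h))/(-2 + h)) = -36 + sqrt((1 + h*(-2 + h))/(-2 + h)) + 6*h)
-456 - y(Q) = -456 - (-36 + sqrt((1 + 19*(-2 + 19))/(-2 + 19)) + 6*19) = -456 - (-36 + sqrt((1 + 19*17)/17) + 114) = -456 - (-36 + sqrt((1 + 323)/17) + 114) = -456 - (-36 + sqrt((1/17)*324) + 114) = -456 - (-36 + sqrt(324/17) + 114) = -456 - (-36 + 18*sqrt(17)/17 + 114) = -456 - (78 + 18*sqrt(17)/17) = -456 + (-78 - 18*sqrt(17)/17) = -534 - 18*sqrt(17)/17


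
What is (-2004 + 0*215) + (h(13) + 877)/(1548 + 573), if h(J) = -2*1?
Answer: -607087/303 ≈ -2003.6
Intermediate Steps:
h(J) = -2
(-2004 + 0*215) + (h(13) + 877)/(1548 + 573) = (-2004 + 0*215) + (-2 + 877)/(1548 + 573) = (-2004 + 0) + 875/2121 = -2004 + 875*(1/2121) = -2004 + 125/303 = -607087/303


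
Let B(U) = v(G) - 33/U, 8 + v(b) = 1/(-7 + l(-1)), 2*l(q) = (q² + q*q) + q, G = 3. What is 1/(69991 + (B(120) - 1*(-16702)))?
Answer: 520/45075977 ≈ 1.1536e-5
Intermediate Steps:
l(q) = q² + q/2 (l(q) = ((q² + q*q) + q)/2 = ((q² + q²) + q)/2 = (2*q² + q)/2 = (q + 2*q²)/2 = q² + q/2)
v(b) = -106/13 (v(b) = -8 + 1/(-7 - (½ - 1)) = -8 + 1/(-7 - 1*(-½)) = -8 + 1/(-7 + ½) = -8 + 1/(-13/2) = -8 - 2/13 = -106/13)
B(U) = -106/13 - 33/U
1/(69991 + (B(120) - 1*(-16702))) = 1/(69991 + ((-106/13 - 33/120) - 1*(-16702))) = 1/(69991 + ((-106/13 - 33*1/120) + 16702)) = 1/(69991 + ((-106/13 - 11/40) + 16702)) = 1/(69991 + (-4383/520 + 16702)) = 1/(69991 + 8680657/520) = 1/(45075977/520) = 520/45075977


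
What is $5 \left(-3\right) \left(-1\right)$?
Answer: $15$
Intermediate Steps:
$5 \left(-3\right) \left(-1\right) = \left(-15\right) \left(-1\right) = 15$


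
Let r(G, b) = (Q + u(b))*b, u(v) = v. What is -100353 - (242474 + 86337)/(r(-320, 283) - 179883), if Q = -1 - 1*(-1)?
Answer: -10014298471/99794 ≈ -1.0035e+5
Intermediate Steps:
Q = 0 (Q = -1 + 1 = 0)
r(G, b) = b² (r(G, b) = (0 + b)*b = b*b = b²)
-100353 - (242474 + 86337)/(r(-320, 283) - 179883) = -100353 - (242474 + 86337)/(283² - 179883) = -100353 - 328811/(80089 - 179883) = -100353 - 328811/(-99794) = -100353 - 328811*(-1)/99794 = -100353 - 1*(-328811/99794) = -100353 + 328811/99794 = -10014298471/99794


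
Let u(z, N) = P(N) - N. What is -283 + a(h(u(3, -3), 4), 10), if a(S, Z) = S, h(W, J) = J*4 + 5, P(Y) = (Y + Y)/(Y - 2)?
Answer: -262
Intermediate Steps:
P(Y) = 2*Y/(-2 + Y) (P(Y) = (2*Y)/(-2 + Y) = 2*Y/(-2 + Y))
u(z, N) = -N + 2*N/(-2 + N) (u(z, N) = 2*N/(-2 + N) - N = -N + 2*N/(-2 + N))
h(W, J) = 5 + 4*J (h(W, J) = 4*J + 5 = 5 + 4*J)
-283 + a(h(u(3, -3), 4), 10) = -283 + (5 + 4*4) = -283 + (5 + 16) = -283 + 21 = -262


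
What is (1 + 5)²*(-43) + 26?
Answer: -1522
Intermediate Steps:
(1 + 5)²*(-43) + 26 = 6²*(-43) + 26 = 36*(-43) + 26 = -1548 + 26 = -1522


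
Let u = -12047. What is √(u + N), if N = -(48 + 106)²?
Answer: I*√35763 ≈ 189.11*I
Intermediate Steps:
N = -23716 (N = -1*154² = -1*23716 = -23716)
√(u + N) = √(-12047 - 23716) = √(-35763) = I*√35763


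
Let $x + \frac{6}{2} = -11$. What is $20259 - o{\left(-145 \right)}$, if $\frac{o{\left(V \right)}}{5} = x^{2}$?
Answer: $19279$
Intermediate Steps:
$x = -14$ ($x = -3 - 11 = -14$)
$o{\left(V \right)} = 980$ ($o{\left(V \right)} = 5 \left(-14\right)^{2} = 5 \cdot 196 = 980$)
$20259 - o{\left(-145 \right)} = 20259 - 980 = 19279$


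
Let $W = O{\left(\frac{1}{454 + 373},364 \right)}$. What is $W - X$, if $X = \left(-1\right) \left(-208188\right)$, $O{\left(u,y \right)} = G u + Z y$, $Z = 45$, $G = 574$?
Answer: $- \frac{158624642}{827} \approx -1.9181 \cdot 10^{5}$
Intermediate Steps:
$O{\left(u,y \right)} = 45 y + 574 u$ ($O{\left(u,y \right)} = 574 u + 45 y = 45 y + 574 u$)
$W = \frac{13546834}{827}$ ($W = 45 \cdot 364 + \frac{574}{454 + 373} = 16380 + \frac{574}{827} = \frac{13546834}{827} \approx 16381.0$)
$X = 208188$
$W - X = \frac{13546834}{827} - 208188 = - \frac{158624642}{827}$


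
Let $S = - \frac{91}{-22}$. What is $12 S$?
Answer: $\frac{546}{11} \approx 49.636$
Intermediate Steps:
$S = \frac{91}{22}$ ($S = \left(-91\right) \left(- \frac{1}{22}\right) = \frac{91}{22} \approx 4.1364$)
$12 S = 12 \cdot \frac{91}{22} = \frac{546}{11}$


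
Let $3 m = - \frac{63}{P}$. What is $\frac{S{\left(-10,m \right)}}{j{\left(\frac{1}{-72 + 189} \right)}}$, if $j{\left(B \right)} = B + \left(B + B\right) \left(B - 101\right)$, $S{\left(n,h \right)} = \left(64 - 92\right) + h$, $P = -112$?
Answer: $\frac{1218321}{75248} \approx 16.191$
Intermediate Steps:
$m = \frac{3}{16}$ ($m = \frac{\left(-63\right) \frac{1}{-112}}{3} = \frac{\left(-63\right) \left(- \frac{1}{112}\right)}{3} = \frac{1}{3} \cdot \frac{9}{16} = \frac{3}{16} \approx 0.1875$)
$S{\left(n,h \right)} = -28 + h$
$j{\left(B \right)} = B + 2 B \left(-101 + B\right)$
$\frac{S{\left(-10,m \right)}}{j{\left(\frac{1}{-72 + 189} \right)}} = \frac{-28 + \frac{3}{16}}{\frac{1}{-72 + 189} \left(-201 + \frac{2}{-72 + 189}\right)} = - \frac{445}{16 \frac{-201 + \frac{2}{117}}{117}} = - \frac{445}{16 \cdot \frac{1}{117} \left(- \frac{23515}{117}\right)} = - \frac{445}{16 \left(- \frac{23515}{13689}\right)} = \left(- \frac{445}{16}\right) \left(- \frac{13689}{23515}\right) = \frac{1218321}{75248}$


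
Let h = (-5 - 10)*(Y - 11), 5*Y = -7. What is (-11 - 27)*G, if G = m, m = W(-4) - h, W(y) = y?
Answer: 7220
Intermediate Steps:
Y = -7/5 (Y = (⅕)*(-7) = -7/5 ≈ -1.4000)
h = 186 (h = (-5 - 10)*(-7/5 - 11) = -15*(-62/5) = 186)
m = -190 (m = -4 - 1*186 = -4 - 186 = -190)
G = -190
(-11 - 27)*G = (-11 - 27)*(-190) = -38*(-190) = 7220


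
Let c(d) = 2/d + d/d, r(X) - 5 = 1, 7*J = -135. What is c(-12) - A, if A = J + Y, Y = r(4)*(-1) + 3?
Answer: 971/42 ≈ 23.119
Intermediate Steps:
J = -135/7 (J = (1/7)*(-135) = -135/7 ≈ -19.286)
r(X) = 6 (r(X) = 5 + 1 = 6)
Y = -3 (Y = 6*(-1) + 3 = -6 + 3 = -3)
c(d) = 1 + 2/d (c(d) = 2/d + 1 = 1 + 2/d)
A = -156/7 (A = -135/7 - 3 = -156/7 ≈ -22.286)
c(-12) - A = (2 - 12)/(-12) - 1*(-156/7) = -1/12*(-10) + 156/7 = 5/6 + 156/7 = 971/42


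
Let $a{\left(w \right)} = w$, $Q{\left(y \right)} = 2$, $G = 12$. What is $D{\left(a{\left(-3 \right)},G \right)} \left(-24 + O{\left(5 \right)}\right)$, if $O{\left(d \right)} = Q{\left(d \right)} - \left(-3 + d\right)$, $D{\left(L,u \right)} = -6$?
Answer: $144$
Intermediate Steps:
$O{\left(d \right)} = 5 - d$ ($O{\left(d \right)} = 2 - \left(-3 + d\right) = 5 - d$)
$D{\left(a{\left(-3 \right)},G \right)} \left(-24 + O{\left(5 \right)}\right) = - 6 \left(-24 + \left(5 - 5\right)\right) = - 6 \left(-24 + 0\right) = \left(-6\right) \left(-24\right) = 144$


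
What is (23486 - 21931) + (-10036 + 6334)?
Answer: -2147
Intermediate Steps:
(23486 - 21931) + (-10036 + 6334) = 1555 - 3702 = -2147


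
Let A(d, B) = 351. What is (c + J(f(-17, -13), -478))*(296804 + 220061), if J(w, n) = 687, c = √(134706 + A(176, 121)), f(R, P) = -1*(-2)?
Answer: 355086255 + 516865*√135057 ≈ 5.4503e+8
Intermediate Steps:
f(R, P) = 2
c = √135057 (c = √(134706 + 351) = √135057 ≈ 367.50)
(c + J(f(-17, -13), -478))*(296804 + 220061) = (√135057 + 687)*(296804 + 220061) = (687 + √135057)*516865 = 355086255 + 516865*√135057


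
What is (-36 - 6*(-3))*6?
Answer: -108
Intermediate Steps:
(-36 - 6*(-3))*6 = (-36 + 18)*6 = -18*6 = -108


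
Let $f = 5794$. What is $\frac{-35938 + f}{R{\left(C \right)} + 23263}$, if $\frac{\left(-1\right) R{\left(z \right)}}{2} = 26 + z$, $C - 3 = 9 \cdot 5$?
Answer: $- \frac{10048}{7705} \approx -1.3041$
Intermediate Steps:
$C = 48$ ($C = 3 + 9 \cdot 5 = 3 + 45 = 48$)
$R{\left(z \right)} = -52 - 2 z$ ($R{\left(z \right)} = - 2 \left(26 + z\right) = -52 - 2 z$)
$\frac{-35938 + f}{R{\left(C \right)} + 23263} = \frac{-35938 + 5794}{\left(-52 - 96\right) + 23263} = - \frac{30144}{\left(-52 - 96\right) + 23263} = - \frac{30144}{-148 + 23263} = - \frac{30144}{23115} = \left(-30144\right) \frac{1}{23115} = - \frac{10048}{7705}$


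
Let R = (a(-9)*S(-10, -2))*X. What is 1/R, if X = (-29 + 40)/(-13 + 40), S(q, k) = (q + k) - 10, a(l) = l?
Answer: 3/242 ≈ 0.012397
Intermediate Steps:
S(q, k) = -10 + k + q (S(q, k) = (k + q) - 10 = -10 + k + q)
X = 11/27 ≈ 0.40741
R = 242/3 (R = -9*(-10 - 2 - 10)*(11/27) = -9*(-22)*(11/27) = 198*(11/27) = 242/3 ≈ 80.667)
1/R = 1/(242/3) = 3/242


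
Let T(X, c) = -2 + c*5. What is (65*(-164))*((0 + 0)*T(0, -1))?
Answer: 0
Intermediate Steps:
T(X, c) = -2 + 5*c
(65*(-164))*((0 + 0)*T(0, -1)) = (65*(-164))*((0 + 0)*(-2 + 5*(-1))) = -0*(-2 - 5) = -0*(-7) = -10660*0 = 0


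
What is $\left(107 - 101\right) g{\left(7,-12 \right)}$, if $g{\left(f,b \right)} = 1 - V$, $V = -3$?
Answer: $24$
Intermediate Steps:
$g{\left(f,b \right)} = 4$ ($g{\left(f,b \right)} = 1 - -3 = 1 + 3 = 4$)
$\left(107 - 101\right) g{\left(7,-12 \right)} = \left(107 - 101\right) 4 = 6 \cdot 4 = 24$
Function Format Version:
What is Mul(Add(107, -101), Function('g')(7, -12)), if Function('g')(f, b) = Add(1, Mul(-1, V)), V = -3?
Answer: 24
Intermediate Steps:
Function('g')(f, b) = 4 (Function('g')(f, b) = Add(1, Mul(-1, -3)) = Add(1, 3) = 4)
Mul(Add(107, -101), Function('g')(7, -12)) = Mul(Add(107, -101), 4) = Mul(6, 4) = 24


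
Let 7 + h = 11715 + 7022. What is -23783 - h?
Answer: -42513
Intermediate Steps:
h = 18730 (h = -7 + (11715 + 7022) = -7 + 18737 = 18730)
-23783 - h = -23783 - 1*18730 = -23783 - 18730 = -42513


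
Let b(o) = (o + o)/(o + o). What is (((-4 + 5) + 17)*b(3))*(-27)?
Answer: -486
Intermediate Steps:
b(o) = 1 (b(o) = (2*o)/((2*o)) = (2*o)*(1/(2*o)) = 1)
(((-4 + 5) + 17)*b(3))*(-27) = (((-4 + 5) + 17)*1)*(-27) = ((1 + 17)*1)*(-27) = (18*1)*(-27) = 18*(-27) = -486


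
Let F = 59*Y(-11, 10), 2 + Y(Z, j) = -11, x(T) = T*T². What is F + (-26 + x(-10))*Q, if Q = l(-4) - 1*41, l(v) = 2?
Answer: 39247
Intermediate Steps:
x(T) = T³
Y(Z, j) = -13 (Y(Z, j) = -2 - 11 = -13)
Q = -39 (Q = 2 - 1*41 = 2 - 41 = -39)
F = -767 (F = 59*(-13) = -767)
F + (-26 + x(-10))*Q = -767 + (-26 + (-10)³)*(-39) = -767 + (-26 - 1000)*(-39) = -767 - 1026*(-39) = -767 + 40014 = 39247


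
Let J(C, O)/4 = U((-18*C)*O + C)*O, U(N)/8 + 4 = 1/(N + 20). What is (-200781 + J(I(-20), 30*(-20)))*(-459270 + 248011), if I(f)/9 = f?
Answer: 318260207010849/12151 ≈ 2.6192e+10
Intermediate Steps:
I(f) = 9*f
U(N) = -32 + 8/(20 + N) (U(N) = -32 + 8/(N + 20) = -32 + 8/(20 + N))
J(C, O) = 32*O*(-79 - 4*C + 72*C*O)/(20 + C - 18*C*O) (J(C, O) = 4*((8*(-79 - 4*((-18*C)*O + C))/(20 + ((-18*C)*O + C)))*O) = 4*((8*(-79 - 4*(-18*C*O + C))/(20 + (-18*C*O + C)))*O) = 4*((8*(-79 - 4*(C - 18*C*O))/(20 + (C - 18*C*O)))*O) = 4*((8*(-79 + (-4*C + 72*C*O))/(20 + C - 18*C*O))*O) = 4*((8*(-79 - 4*C + 72*C*O)/(20 + C - 18*C*O))*O) = 4*(8*O*(-79 - 4*C + 72*C*O)/(20 + C - 18*C*O)) = 32*O*(-79 - 4*C + 72*C*O)/(20 + C - 18*C*O))
(-200781 + J(I(-20), 30*(-20)))*(-459270 + 248011) = (-200781 + 32*(30*(-20))*(79 - 4*9*(-20)*(-1 + 18*(30*(-20))))/(-20 + (9*(-20))*(-1 + 18*(30*(-20)))))*(-459270 + 248011) = (-200781 + 32*(-600)*(79 - 4*(-180)*(-1 + 18*(-600)))/(-20 - 180*(-1 + 18*(-600))))*(-211259) = (-200781 + 32*(-600)*(79 - 4*(-180)*(-1 - 10800))/(-20 - 180*(-1 - 10800)))*(-211259) = (-200781 + 32*(-600)*(79 - 4*(-180)*(-10801))/(-20 - 180*(-10801)))*(-211259) = (-200781 + 32*(-600)*(79 - 7776720)/(-20 + 1944180))*(-211259) = (-200781 + 32*(-600)*(-7776641)/1944160)*(-211259) = (-200781 + 32*(-600)*(1/1944160)*(-7776641))*(-211259) = (-200781 + 933196920/12151)*(-211259) = -1506493011/12151*(-211259) = 318260207010849/12151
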